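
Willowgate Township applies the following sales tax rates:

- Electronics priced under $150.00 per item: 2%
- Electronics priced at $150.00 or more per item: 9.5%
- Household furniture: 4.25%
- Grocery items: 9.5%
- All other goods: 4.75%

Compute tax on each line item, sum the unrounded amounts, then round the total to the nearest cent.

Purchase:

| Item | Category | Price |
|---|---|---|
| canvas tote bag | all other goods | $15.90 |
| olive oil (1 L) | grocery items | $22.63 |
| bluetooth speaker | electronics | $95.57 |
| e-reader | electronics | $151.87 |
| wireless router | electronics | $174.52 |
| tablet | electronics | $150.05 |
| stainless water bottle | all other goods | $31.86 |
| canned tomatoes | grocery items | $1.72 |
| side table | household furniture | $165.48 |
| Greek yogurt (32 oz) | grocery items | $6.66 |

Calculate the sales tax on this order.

$59.42

Canvas tote bag $15.90: all other goods → 4.75% → $0.75525
Olive oil (1 L) $22.63: grocery items → 9.5% → $2.14985
Bluetooth speaker $95.57: electronics, under $150.00 → 2% → $1.9114
E-reader $151.87: electronics, $150.00 or more → 9.5% → $14.42765
Wireless router $174.52: electronics, $150.00 or more → 9.5% → $16.5794
Tablet $150.05: electronics, $150.00 or more → 9.5% → $14.25475
Stainless water bottle $31.86: all other goods → 4.75% → $1.51335
Canned tomatoes $1.72: grocery items → 9.5% → $0.1634
Side table $165.48: household furniture → 4.25% → $7.0329
Greek yogurt (32 oz) $6.66: grocery items → 9.5% → $0.6327
Unrounded tax sum = $59.42065 → $59.42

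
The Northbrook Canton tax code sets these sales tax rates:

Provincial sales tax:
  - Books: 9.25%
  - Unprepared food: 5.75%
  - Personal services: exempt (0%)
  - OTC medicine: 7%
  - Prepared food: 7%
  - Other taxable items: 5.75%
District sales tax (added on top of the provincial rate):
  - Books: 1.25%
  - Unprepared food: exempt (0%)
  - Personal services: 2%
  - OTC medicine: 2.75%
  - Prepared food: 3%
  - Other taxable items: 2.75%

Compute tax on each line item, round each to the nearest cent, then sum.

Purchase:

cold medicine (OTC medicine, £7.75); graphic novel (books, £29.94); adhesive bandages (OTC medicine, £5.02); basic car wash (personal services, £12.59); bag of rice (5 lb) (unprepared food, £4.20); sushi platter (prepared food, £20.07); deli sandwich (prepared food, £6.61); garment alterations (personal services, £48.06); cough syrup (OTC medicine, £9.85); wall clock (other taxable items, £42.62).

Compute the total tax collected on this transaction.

£13.09

Cold medicine £7.75: OTC medicine → 7% + 2.75% district = 9.75% → £0.76
Graphic novel £29.94: books → 9.25% + 1.25% district = 10.5% → £3.14
Adhesive bandages £5.02: OTC medicine → 7% + 2.75% district = 9.75% → £0.49
Basic car wash £12.59: personal services → 0% + 2% district = 2% → £0.25
Bag of rice (5 lb) £4.20: unprepared food → 5.75% + 0% district = 5.75% → £0.24
Sushi platter £20.07: prepared food → 7% + 3% district = 10% → £2.01
Deli sandwich £6.61: prepared food → 7% + 3% district = 10% → £0.66
Garment alterations £48.06: personal services → 0% + 2% district = 2% → £0.96
Cough syrup £9.85: OTC medicine → 7% + 2.75% district = 9.75% → £0.96
Wall clock £42.62: other taxable items → 5.75% + 2.75% district = 8.5% → £3.62
Total tax = £0.76 + £3.14 + £0.49 + £0.25 + £0.24 + £2.01 + £0.66 + £0.96 + £0.96 + £3.62 = £13.09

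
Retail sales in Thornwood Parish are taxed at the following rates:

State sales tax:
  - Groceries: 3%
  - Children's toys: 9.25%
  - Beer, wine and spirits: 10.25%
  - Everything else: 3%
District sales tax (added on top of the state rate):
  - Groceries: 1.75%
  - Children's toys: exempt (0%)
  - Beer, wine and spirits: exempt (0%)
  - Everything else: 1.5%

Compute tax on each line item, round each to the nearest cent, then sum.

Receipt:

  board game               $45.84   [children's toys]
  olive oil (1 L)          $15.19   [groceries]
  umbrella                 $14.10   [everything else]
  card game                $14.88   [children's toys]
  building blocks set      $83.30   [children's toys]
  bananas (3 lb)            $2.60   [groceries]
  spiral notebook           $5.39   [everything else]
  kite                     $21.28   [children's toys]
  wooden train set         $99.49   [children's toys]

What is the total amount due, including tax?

Board game $45.84: children's toys → 9.25% + 0% district = 9.25% → $4.24
Olive oil (1 L) $15.19: groceries → 3% + 1.75% district = 4.75% → $0.72
Umbrella $14.10: everything else → 3% + 1.5% district = 4.5% → $0.63
Card game $14.88: children's toys → 9.25% + 0% district = 9.25% → $1.38
Building blocks set $83.30: children's toys → 9.25% + 0% district = 9.25% → $7.71
Bananas (3 lb) $2.60: groceries → 3% + 1.75% district = 4.75% → $0.12
Spiral notebook $5.39: everything else → 3% + 1.5% district = 4.5% → $0.24
Kite $21.28: children's toys → 9.25% + 0% district = 9.25% → $1.97
Wooden train set $99.49: children's toys → 9.25% + 0% district = 9.25% → $9.20
Subtotal = $302.07; tax = $26.21; total due = $328.28

$328.28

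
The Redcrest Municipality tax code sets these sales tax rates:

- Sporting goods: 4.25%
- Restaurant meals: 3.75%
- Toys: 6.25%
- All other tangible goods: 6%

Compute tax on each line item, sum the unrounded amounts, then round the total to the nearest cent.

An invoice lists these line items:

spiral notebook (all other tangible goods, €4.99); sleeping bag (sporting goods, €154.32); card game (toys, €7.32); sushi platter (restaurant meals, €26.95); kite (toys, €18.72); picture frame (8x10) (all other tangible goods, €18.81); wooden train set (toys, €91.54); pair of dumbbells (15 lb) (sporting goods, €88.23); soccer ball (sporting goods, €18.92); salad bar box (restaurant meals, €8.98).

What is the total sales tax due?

Spiral notebook €4.99: all other tangible goods → 6% → €0.2994
Sleeping bag €154.32: sporting goods → 4.25% → €6.5586
Card game €7.32: toys → 6.25% → €0.4575
Sushi platter €26.95: restaurant meals → 3.75% → €1.010625
Kite €18.72: toys → 6.25% → €1.17
Picture frame (8x10) €18.81: all other tangible goods → 6% → €1.1286
Wooden train set €91.54: toys → 6.25% → €5.72125
Pair of dumbbells (15 lb) €88.23: sporting goods → 4.25% → €3.749775
Soccer ball €18.92: sporting goods → 4.25% → €0.8041
Salad bar box €8.98: restaurant meals → 3.75% → €0.33675
Unrounded tax sum = €21.2366 → €21.24

€21.24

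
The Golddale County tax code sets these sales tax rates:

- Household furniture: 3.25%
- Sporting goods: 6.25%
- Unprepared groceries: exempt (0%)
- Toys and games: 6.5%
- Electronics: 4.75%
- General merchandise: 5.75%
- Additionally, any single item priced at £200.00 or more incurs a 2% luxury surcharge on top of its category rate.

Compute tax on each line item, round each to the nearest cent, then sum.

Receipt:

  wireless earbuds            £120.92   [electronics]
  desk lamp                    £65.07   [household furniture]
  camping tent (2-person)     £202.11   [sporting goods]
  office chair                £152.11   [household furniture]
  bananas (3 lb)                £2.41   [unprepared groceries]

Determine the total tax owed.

£29.46

Wireless earbuds £120.92: electronics → 4.75% → £5.74
Desk lamp £65.07: household furniture → 3.25% → £2.11
Camping tent (2-person) £202.11: sporting goods → 6.25% + 2% surcharge = 8.25% → £16.67
Office chair £152.11: household furniture → 3.25% → £4.94
Bananas (3 lb) £2.41: unprepared groceries → 0% → £0.00
Total tax = £5.74 + £2.11 + £16.67 + £4.94 = £29.46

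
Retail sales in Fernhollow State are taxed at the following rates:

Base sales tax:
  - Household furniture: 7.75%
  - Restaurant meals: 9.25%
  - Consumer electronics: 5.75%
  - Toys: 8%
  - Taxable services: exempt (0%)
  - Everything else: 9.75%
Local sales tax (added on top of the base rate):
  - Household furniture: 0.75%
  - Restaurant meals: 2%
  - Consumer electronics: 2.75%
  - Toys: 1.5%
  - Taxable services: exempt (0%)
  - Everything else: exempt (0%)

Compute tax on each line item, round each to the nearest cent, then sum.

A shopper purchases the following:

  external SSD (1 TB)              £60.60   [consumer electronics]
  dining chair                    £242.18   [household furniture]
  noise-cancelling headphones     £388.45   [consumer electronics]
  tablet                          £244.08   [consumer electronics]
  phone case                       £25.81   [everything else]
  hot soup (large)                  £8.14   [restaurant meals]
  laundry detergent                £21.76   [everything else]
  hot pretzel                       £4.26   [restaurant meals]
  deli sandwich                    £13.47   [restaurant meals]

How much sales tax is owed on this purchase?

£87.07

External SSD (1 TB) £60.60: consumer electronics → 5.75% + 2.75% local = 8.5% → £5.15
Dining chair £242.18: household furniture → 7.75% + 0.75% local = 8.5% → £20.59
Noise-cancelling headphones £388.45: consumer electronics → 5.75% + 2.75% local = 8.5% → £33.02
Tablet £244.08: consumer electronics → 5.75% + 2.75% local = 8.5% → £20.75
Phone case £25.81: everything else → 9.75% + 0% local = 9.75% → £2.52
Hot soup (large) £8.14: restaurant meals → 9.25% + 2% local = 11.25% → £0.92
Laundry detergent £21.76: everything else → 9.75% + 0% local = 9.75% → £2.12
Hot pretzel £4.26: restaurant meals → 9.25% + 2% local = 11.25% → £0.48
Deli sandwich £13.47: restaurant meals → 9.25% + 2% local = 11.25% → £1.52
Total tax = £5.15 + £20.59 + £33.02 + £20.75 + £2.52 + £0.92 + £2.12 + £0.48 + £1.52 = £87.07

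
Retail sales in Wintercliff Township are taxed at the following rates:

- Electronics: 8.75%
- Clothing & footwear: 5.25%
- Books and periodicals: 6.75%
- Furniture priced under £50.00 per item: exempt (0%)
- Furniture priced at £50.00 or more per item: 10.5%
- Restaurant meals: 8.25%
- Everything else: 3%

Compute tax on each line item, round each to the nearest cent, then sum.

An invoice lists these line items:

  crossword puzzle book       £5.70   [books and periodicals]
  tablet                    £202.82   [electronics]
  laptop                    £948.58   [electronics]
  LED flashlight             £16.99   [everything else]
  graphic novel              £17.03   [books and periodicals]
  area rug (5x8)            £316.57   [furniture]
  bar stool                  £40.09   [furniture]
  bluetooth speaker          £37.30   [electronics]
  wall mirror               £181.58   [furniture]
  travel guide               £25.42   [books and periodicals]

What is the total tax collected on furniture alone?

Area rug (5x8) £316.57: furniture, £50.00 or more → 10.5% → £33.24
Bar stool £40.09: furniture, under £50.00 → 0% → £0.00
Wall mirror £181.58: furniture, £50.00 or more → 10.5% → £19.07
Tax on furniture = £33.24 + £0.00 + £19.07 = £52.31

£52.31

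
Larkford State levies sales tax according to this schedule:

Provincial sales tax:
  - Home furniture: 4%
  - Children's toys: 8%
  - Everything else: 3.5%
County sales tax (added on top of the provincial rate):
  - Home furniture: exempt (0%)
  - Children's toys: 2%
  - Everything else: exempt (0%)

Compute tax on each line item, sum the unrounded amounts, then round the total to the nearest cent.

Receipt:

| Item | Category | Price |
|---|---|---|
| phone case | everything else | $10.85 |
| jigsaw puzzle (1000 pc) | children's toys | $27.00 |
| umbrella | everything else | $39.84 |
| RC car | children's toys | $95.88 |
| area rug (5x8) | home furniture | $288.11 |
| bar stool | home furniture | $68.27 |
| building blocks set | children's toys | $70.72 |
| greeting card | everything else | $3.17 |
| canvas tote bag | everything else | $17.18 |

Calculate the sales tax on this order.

Phone case $10.85: everything else → 3.5% + 0% county = 3.5% → $0.37975
Jigsaw puzzle (1000 pc) $27.00: children's toys → 8% + 2% county = 10% → $2.70
Umbrella $39.84: everything else → 3.5% + 0% county = 3.5% → $1.3944
RC car $95.88: children's toys → 8% + 2% county = 10% → $9.588
Area rug (5x8) $288.11: home furniture → 4% + 0% county = 4% → $11.5244
Bar stool $68.27: home furniture → 4% + 0% county = 4% → $2.7308
Building blocks set $70.72: children's toys → 8% + 2% county = 10% → $7.072
Greeting card $3.17: everything else → 3.5% + 0% county = 3.5% → $0.11095
Canvas tote bag $17.18: everything else → 3.5% + 0% county = 3.5% → $0.6013
Unrounded tax sum = $36.1016 → $36.10

$36.10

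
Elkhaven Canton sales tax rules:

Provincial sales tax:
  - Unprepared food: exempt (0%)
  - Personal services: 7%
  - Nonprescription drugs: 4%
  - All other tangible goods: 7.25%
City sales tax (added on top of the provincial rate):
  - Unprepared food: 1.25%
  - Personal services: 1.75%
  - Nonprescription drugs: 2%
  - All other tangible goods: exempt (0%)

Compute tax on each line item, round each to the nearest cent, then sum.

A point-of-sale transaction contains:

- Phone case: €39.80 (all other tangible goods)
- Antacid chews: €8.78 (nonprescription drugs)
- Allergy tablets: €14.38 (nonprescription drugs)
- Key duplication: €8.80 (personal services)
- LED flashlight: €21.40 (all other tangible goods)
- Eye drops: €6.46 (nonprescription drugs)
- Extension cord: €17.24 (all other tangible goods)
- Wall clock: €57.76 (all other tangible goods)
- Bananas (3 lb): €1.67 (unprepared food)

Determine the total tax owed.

€12.45

Phone case €39.80: all other tangible goods → 7.25% + 0% city = 7.25% → €2.89
Antacid chews €8.78: nonprescription drugs → 4% + 2% city = 6% → €0.53
Allergy tablets €14.38: nonprescription drugs → 4% + 2% city = 6% → €0.86
Key duplication €8.80: personal services → 7% + 1.75% city = 8.75% → €0.77
LED flashlight €21.40: all other tangible goods → 7.25% + 0% city = 7.25% → €1.55
Eye drops €6.46: nonprescription drugs → 4% + 2% city = 6% → €0.39
Extension cord €17.24: all other tangible goods → 7.25% + 0% city = 7.25% → €1.25
Wall clock €57.76: all other tangible goods → 7.25% + 0% city = 7.25% → €4.19
Bananas (3 lb) €1.67: unprepared food → 0% + 1.25% city = 1.25% → €0.02
Total tax = €2.89 + €0.53 + €0.86 + €0.77 + €1.55 + €0.39 + €1.25 + €4.19 + €0.02 = €12.45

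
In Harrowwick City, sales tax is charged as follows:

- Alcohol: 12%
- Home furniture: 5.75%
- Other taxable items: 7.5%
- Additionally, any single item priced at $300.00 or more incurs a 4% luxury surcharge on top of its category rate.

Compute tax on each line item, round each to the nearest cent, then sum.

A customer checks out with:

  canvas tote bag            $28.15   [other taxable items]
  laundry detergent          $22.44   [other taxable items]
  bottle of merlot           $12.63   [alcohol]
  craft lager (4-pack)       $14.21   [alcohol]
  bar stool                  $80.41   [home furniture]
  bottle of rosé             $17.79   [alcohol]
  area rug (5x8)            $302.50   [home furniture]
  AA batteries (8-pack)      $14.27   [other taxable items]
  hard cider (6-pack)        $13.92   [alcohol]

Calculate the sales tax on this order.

Canvas tote bag $28.15: other taxable items → 7.5% → $2.11
Laundry detergent $22.44: other taxable items → 7.5% → $1.68
Bottle of merlot $12.63: alcohol → 12% → $1.52
Craft lager (4-pack) $14.21: alcohol → 12% → $1.71
Bar stool $80.41: home furniture → 5.75% → $4.62
Bottle of rosé $17.79: alcohol → 12% → $2.13
Area rug (5x8) $302.50: home furniture → 5.75% + 4% surcharge = 9.75% → $29.49
AA batteries (8-pack) $14.27: other taxable items → 7.5% → $1.07
Hard cider (6-pack) $13.92: alcohol → 12% → $1.67
Total tax = $2.11 + $1.68 + $1.52 + $1.71 + $4.62 + $2.13 + $29.49 + $1.07 + $1.67 = $46.00

$46.00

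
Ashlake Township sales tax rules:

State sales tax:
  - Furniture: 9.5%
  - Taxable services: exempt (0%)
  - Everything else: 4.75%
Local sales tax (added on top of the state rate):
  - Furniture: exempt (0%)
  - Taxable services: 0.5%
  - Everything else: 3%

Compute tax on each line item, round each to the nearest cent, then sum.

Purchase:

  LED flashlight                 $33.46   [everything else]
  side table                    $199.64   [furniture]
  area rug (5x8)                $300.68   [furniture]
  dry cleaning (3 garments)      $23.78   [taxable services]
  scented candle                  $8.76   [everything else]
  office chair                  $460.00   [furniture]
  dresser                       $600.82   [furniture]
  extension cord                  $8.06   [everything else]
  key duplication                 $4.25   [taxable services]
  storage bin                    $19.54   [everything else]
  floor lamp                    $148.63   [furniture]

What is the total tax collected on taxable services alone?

Dry cleaning (3 garments) $23.78: taxable services → 0% + 0.5% local = 0.5% → $0.12
Key duplication $4.25: taxable services → 0% + 0.5% local = 0.5% → $0.02
Tax on taxable services = $0.12 + $0.02 = $0.14

$0.14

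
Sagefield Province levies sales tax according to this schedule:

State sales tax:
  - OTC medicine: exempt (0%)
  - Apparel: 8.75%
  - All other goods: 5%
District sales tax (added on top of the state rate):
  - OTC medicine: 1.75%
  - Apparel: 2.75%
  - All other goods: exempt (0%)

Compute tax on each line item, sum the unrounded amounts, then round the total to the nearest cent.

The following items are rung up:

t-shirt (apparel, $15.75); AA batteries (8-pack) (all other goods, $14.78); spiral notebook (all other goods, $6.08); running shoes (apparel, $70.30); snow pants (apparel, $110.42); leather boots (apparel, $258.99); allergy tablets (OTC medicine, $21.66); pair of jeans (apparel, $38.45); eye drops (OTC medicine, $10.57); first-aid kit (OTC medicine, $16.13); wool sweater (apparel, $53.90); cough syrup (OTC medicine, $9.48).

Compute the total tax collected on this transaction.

T-shirt $15.75: apparel → 8.75% + 2.75% district = 11.5% → $1.81125
AA batteries (8-pack) $14.78: all other goods → 5% + 0% district = 5% → $0.739
Spiral notebook $6.08: all other goods → 5% + 0% district = 5% → $0.304
Running shoes $70.30: apparel → 8.75% + 2.75% district = 11.5% → $8.0845
Snow pants $110.42: apparel → 8.75% + 2.75% district = 11.5% → $12.6983
Leather boots $258.99: apparel → 8.75% + 2.75% district = 11.5% → $29.78385
Allergy tablets $21.66: OTC medicine → 0% + 1.75% district = 1.75% → $0.37905
Pair of jeans $38.45: apparel → 8.75% + 2.75% district = 11.5% → $4.42175
Eye drops $10.57: OTC medicine → 0% + 1.75% district = 1.75% → $0.184975
First-aid kit $16.13: OTC medicine → 0% + 1.75% district = 1.75% → $0.282275
Wool sweater $53.90: apparel → 8.75% + 2.75% district = 11.5% → $6.1985
Cough syrup $9.48: OTC medicine → 0% + 1.75% district = 1.75% → $0.1659
Unrounded tax sum = $65.05335 → $65.05

$65.05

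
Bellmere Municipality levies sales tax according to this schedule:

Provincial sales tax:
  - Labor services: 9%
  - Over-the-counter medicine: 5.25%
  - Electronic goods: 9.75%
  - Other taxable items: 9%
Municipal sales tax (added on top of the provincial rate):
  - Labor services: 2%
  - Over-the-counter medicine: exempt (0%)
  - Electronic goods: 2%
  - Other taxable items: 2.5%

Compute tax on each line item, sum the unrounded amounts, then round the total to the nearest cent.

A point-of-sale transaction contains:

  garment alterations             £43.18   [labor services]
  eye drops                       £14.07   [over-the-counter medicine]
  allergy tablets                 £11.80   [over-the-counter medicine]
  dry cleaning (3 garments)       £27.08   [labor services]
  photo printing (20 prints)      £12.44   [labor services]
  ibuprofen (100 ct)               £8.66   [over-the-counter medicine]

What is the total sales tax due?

Garment alterations £43.18: labor services → 9% + 2% municipal = 11% → £4.7498
Eye drops £14.07: over-the-counter medicine → 5.25% + 0% municipal = 5.25% → £0.738675
Allergy tablets £11.80: over-the-counter medicine → 5.25% + 0% municipal = 5.25% → £0.6195
Dry cleaning (3 garments) £27.08: labor services → 9% + 2% municipal = 11% → £2.9788
Photo printing (20 prints) £12.44: labor services → 9% + 2% municipal = 11% → £1.3684
Ibuprofen (100 ct) £8.66: over-the-counter medicine → 5.25% + 0% municipal = 5.25% → £0.45465
Unrounded tax sum = £10.909825 → £10.91

£10.91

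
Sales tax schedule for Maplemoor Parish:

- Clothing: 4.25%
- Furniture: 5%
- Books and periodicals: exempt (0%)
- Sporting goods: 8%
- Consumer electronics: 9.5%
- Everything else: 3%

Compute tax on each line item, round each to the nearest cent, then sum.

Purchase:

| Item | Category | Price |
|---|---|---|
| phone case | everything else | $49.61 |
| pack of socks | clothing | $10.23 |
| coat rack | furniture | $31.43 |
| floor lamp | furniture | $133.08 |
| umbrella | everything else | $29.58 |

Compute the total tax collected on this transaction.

Phone case $49.61: everything else → 3% → $1.49
Pack of socks $10.23: clothing → 4.25% → $0.43
Coat rack $31.43: furniture → 5% → $1.57
Floor lamp $133.08: furniture → 5% → $6.65
Umbrella $29.58: everything else → 3% → $0.89
Total tax = $1.49 + $0.43 + $1.57 + $6.65 + $0.89 = $11.03

$11.03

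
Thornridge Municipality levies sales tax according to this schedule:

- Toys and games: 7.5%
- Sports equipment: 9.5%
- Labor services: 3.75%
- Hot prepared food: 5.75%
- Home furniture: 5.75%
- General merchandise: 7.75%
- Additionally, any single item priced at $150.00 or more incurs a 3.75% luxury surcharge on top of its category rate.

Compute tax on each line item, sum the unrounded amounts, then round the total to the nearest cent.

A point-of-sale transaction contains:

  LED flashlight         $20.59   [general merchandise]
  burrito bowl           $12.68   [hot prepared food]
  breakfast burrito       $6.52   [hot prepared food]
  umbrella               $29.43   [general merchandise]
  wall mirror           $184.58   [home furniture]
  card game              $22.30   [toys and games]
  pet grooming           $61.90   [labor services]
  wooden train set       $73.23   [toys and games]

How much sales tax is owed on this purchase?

$32.00

LED flashlight $20.59: general merchandise → 7.75% → $1.595725
Burrito bowl $12.68: hot prepared food → 5.75% → $0.7291
Breakfast burrito $6.52: hot prepared food → 5.75% → $0.3749
Umbrella $29.43: general merchandise → 7.75% → $2.280825
Wall mirror $184.58: home furniture → 5.75% + 3.75% surcharge = 9.5% → $17.5351
Card game $22.30: toys and games → 7.5% → $1.6725
Pet grooming $61.90: labor services → 3.75% → $2.32125
Wooden train set $73.23: toys and games → 7.5% → $5.49225
Unrounded tax sum = $32.00165 → $32.00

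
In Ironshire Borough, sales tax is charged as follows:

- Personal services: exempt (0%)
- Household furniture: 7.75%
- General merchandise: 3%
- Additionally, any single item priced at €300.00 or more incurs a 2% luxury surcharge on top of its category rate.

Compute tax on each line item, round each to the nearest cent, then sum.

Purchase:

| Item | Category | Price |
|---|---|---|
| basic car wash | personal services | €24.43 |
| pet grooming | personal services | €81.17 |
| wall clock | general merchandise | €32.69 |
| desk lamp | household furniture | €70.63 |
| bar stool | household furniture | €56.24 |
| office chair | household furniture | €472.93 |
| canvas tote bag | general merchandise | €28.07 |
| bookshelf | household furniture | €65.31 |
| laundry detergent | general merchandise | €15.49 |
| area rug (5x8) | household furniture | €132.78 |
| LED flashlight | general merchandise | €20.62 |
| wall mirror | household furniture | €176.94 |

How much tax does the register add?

€87.90

Basic car wash €24.43: personal services → 0% → €0.00
Pet grooming €81.17: personal services → 0% → €0.00
Wall clock €32.69: general merchandise → 3% → €0.98
Desk lamp €70.63: household furniture → 7.75% → €5.47
Bar stool €56.24: household furniture → 7.75% → €4.36
Office chair €472.93: household furniture → 7.75% + 2% surcharge = 9.75% → €46.11
Canvas tote bag €28.07: general merchandise → 3% → €0.84
Bookshelf €65.31: household furniture → 7.75% → €5.06
Laundry detergent €15.49: general merchandise → 3% → €0.46
Area rug (5x8) €132.78: household furniture → 7.75% → €10.29
LED flashlight €20.62: general merchandise → 3% → €0.62
Wall mirror €176.94: household furniture → 7.75% → €13.71
Total tax = €0.98 + €5.47 + €4.36 + €46.11 + €0.84 + €5.06 + €0.46 + €10.29 + €0.62 + €13.71 = €87.90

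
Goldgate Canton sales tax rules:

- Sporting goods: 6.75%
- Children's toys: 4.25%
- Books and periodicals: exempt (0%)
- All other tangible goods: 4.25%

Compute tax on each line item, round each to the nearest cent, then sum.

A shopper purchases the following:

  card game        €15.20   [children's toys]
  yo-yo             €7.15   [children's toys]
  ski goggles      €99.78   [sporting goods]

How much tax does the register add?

Card game €15.20: children's toys → 4.25% → €0.65
Yo-yo €7.15: children's toys → 4.25% → €0.30
Ski goggles €99.78: sporting goods → 6.75% → €6.74
Total tax = €0.65 + €0.30 + €6.74 = €7.69

€7.69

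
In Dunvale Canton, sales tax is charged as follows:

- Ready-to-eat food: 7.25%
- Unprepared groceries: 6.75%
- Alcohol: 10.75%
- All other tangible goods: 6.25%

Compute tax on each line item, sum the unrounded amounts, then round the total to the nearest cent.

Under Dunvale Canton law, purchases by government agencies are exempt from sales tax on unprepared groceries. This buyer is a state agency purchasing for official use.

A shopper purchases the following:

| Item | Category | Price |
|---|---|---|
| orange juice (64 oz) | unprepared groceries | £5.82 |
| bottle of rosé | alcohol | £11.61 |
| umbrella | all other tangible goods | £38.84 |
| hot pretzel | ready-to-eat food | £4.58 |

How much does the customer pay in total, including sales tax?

Orange juice (64 oz) £5.82: unprepared groceries, buyer-exempt → 0% → £0.00
Bottle of rosé £11.61: alcohol → 10.75% → £1.248075
Umbrella £38.84: all other tangible goods → 6.25% → £2.4275
Hot pretzel £4.58: ready-to-eat food → 7.25% → £0.33205
Subtotal = £60.85; unrounded tax = £4.007625 → £4.01; total due = £64.86

£64.86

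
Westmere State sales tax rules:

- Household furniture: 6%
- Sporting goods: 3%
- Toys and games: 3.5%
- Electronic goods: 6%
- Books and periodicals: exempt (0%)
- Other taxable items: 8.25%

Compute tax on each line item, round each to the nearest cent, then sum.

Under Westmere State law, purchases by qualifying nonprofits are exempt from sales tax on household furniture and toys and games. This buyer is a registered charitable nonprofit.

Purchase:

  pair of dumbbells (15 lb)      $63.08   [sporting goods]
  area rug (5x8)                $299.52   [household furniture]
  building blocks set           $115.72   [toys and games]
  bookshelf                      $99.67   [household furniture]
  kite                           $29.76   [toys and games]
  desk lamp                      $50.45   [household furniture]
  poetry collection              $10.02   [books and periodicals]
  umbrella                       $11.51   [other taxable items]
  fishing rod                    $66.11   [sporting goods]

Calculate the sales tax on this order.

$4.82

Pair of dumbbells (15 lb) $63.08: sporting goods → 3% → $1.89
Area rug (5x8) $299.52: household furniture, buyer-exempt → 0% → $0.00
Building blocks set $115.72: toys and games, buyer-exempt → 0% → $0.00
Bookshelf $99.67: household furniture, buyer-exempt → 0% → $0.00
Kite $29.76: toys and games, buyer-exempt → 0% → $0.00
Desk lamp $50.45: household furniture, buyer-exempt → 0% → $0.00
Poetry collection $10.02: books and periodicals → 0% → $0.00
Umbrella $11.51: other taxable items → 8.25% → $0.95
Fishing rod $66.11: sporting goods → 3% → $1.98
Total tax = $1.89 + $0.95 + $1.98 = $4.82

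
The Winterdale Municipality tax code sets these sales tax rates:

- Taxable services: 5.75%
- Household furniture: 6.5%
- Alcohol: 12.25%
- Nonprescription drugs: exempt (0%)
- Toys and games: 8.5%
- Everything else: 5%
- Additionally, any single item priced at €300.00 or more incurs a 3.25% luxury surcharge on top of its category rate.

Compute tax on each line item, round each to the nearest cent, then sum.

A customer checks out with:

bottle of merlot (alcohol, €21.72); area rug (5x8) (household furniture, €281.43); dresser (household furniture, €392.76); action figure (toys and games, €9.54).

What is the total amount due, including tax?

Bottle of merlot €21.72: alcohol → 12.25% → €2.66
Area rug (5x8) €281.43: household furniture → 6.5% → €18.29
Dresser €392.76: household furniture → 6.5% + 3.25% surcharge = 9.75% → €38.29
Action figure €9.54: toys and games → 8.5% → €0.81
Subtotal = €705.45; tax = €60.05; total due = €765.50

€765.50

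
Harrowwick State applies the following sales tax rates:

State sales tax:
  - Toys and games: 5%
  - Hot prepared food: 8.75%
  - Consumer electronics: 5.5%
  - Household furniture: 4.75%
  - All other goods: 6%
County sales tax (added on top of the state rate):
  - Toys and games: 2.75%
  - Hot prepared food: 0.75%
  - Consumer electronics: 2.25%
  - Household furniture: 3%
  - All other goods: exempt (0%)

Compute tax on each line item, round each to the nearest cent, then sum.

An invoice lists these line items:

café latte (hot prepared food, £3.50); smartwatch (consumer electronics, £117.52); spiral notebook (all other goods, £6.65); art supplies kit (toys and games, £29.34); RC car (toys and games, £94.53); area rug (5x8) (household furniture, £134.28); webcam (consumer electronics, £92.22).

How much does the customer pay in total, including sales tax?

Café latte £3.50: hot prepared food → 8.75% + 0.75% county = 9.5% → £0.33
Smartwatch £117.52: consumer electronics → 5.5% + 2.25% county = 7.75% → £9.11
Spiral notebook £6.65: all other goods → 6% + 0% county = 6% → £0.40
Art supplies kit £29.34: toys and games → 5% + 2.75% county = 7.75% → £2.27
RC car £94.53: toys and games → 5% + 2.75% county = 7.75% → £7.33
Area rug (5x8) £134.28: household furniture → 4.75% + 3% county = 7.75% → £10.41
Webcam £92.22: consumer electronics → 5.5% + 2.25% county = 7.75% → £7.15
Subtotal = £478.04; tax = £37.00; total due = £515.04

£515.04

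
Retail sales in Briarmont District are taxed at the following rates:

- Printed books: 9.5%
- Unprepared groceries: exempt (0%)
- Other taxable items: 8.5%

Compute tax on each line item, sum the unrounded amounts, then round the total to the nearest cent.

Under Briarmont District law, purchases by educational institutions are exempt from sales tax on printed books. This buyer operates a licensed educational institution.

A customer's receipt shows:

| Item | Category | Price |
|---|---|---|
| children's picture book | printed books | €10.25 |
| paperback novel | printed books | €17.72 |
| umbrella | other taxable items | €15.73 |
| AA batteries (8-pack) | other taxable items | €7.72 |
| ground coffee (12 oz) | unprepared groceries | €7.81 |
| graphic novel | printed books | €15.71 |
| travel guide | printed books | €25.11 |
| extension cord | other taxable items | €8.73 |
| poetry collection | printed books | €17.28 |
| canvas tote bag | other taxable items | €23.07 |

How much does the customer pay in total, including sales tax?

€153.83

Children's picture book €10.25: printed books, buyer-exempt → 0% → €0.00
Paperback novel €17.72: printed books, buyer-exempt → 0% → €0.00
Umbrella €15.73: other taxable items → 8.5% → €1.33705
AA batteries (8-pack) €7.72: other taxable items → 8.5% → €0.6562
Ground coffee (12 oz) €7.81: unprepared groceries → 0% → €0.00
Graphic novel €15.71: printed books, buyer-exempt → 0% → €0.00
Travel guide €25.11: printed books, buyer-exempt → 0% → €0.00
Extension cord €8.73: other taxable items → 8.5% → €0.74205
Poetry collection €17.28: printed books, buyer-exempt → 0% → €0.00
Canvas tote bag €23.07: other taxable items → 8.5% → €1.96095
Subtotal = €149.13; unrounded tax = €4.69625 → €4.70; total due = €153.83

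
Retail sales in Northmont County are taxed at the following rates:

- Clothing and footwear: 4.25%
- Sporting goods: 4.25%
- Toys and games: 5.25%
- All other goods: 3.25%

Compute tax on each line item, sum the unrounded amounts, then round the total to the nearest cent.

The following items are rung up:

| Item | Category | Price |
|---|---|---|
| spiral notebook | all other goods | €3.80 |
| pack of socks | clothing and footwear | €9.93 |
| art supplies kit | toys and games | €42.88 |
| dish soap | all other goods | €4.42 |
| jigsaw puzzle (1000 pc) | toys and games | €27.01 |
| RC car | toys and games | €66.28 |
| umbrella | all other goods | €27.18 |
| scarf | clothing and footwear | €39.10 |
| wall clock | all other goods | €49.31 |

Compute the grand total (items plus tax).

Spiral notebook €3.80: all other goods → 3.25% → €0.1235
Pack of socks €9.93: clothing and footwear → 4.25% → €0.422025
Art supplies kit €42.88: toys and games → 5.25% → €2.2512
Dish soap €4.42: all other goods → 3.25% → €0.14365
Jigsaw puzzle (1000 pc) €27.01: toys and games → 5.25% → €1.418025
RC car €66.28: toys and games → 5.25% → €3.4797
Umbrella €27.18: all other goods → 3.25% → €0.88335
Scarf €39.10: clothing and footwear → 4.25% → €1.66175
Wall clock €49.31: all other goods → 3.25% → €1.602575
Subtotal = €269.91; unrounded tax = €11.985775 → €11.99; total due = €281.90

€281.90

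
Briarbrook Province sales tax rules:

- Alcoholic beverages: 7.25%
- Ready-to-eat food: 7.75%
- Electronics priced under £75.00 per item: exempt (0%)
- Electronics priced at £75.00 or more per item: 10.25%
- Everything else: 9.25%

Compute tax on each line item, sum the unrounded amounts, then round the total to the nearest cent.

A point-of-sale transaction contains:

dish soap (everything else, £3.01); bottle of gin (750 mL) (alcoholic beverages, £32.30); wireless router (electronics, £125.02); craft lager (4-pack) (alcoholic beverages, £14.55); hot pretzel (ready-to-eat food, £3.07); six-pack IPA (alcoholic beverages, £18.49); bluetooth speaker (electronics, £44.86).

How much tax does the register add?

£18.07

Dish soap £3.01: everything else → 9.25% → £0.278425
Bottle of gin (750 mL) £32.30: alcoholic beverages → 7.25% → £2.34175
Wireless router £125.02: electronics, £75.00 or more → 10.25% → £12.81455
Craft lager (4-pack) £14.55: alcoholic beverages → 7.25% → £1.054875
Hot pretzel £3.07: ready-to-eat food → 7.75% → £0.237925
Six-pack IPA £18.49: alcoholic beverages → 7.25% → £1.340525
Bluetooth speaker £44.86: electronics, under £75.00 → 0% → £0.00
Unrounded tax sum = £18.06805 → £18.07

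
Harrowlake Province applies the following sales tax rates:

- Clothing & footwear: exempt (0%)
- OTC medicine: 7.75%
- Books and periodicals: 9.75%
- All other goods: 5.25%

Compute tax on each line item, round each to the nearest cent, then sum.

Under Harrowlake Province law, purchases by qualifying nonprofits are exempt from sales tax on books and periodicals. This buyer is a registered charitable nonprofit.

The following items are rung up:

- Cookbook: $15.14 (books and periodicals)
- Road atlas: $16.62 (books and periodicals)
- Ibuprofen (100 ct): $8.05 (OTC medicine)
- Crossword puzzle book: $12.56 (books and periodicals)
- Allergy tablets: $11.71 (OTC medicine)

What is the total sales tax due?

$1.53

Cookbook $15.14: books and periodicals, buyer-exempt → 0% → $0.00
Road atlas $16.62: books and periodicals, buyer-exempt → 0% → $0.00
Ibuprofen (100 ct) $8.05: OTC medicine → 7.75% → $0.62
Crossword puzzle book $12.56: books and periodicals, buyer-exempt → 0% → $0.00
Allergy tablets $11.71: OTC medicine → 7.75% → $0.91
Total tax = $0.62 + $0.91 = $1.53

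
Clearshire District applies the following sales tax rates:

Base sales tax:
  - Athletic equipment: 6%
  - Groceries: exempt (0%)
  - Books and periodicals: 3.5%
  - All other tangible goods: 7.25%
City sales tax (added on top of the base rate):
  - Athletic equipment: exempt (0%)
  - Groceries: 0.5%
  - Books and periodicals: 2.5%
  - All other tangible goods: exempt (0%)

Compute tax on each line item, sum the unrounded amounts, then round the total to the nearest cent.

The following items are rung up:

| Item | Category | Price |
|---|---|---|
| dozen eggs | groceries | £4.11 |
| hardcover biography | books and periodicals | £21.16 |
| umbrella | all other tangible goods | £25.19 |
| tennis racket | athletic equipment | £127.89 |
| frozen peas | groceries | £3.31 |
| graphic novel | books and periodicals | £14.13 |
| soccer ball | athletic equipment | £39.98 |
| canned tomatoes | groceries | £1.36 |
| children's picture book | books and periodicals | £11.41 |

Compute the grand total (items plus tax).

Dozen eggs £4.11: groceries → 0% + 0.5% city = 0.5% → £0.02055
Hardcover biography £21.16: books and periodicals → 3.5% + 2.5% city = 6% → £1.2696
Umbrella £25.19: all other tangible goods → 7.25% + 0% city = 7.25% → £1.826275
Tennis racket £127.89: athletic equipment → 6% + 0% city = 6% → £7.6734
Frozen peas £3.31: groceries → 0% + 0.5% city = 0.5% → £0.01655
Graphic novel £14.13: books and periodicals → 3.5% + 2.5% city = 6% → £0.8478
Soccer ball £39.98: athletic equipment → 6% + 0% city = 6% → £2.3988
Canned tomatoes £1.36: groceries → 0% + 0.5% city = 0.5% → £0.0068
Children's picture book £11.41: books and periodicals → 3.5% + 2.5% city = 6% → £0.6846
Subtotal = £248.54; unrounded tax = £14.744375 → £14.74; total due = £263.28

£263.28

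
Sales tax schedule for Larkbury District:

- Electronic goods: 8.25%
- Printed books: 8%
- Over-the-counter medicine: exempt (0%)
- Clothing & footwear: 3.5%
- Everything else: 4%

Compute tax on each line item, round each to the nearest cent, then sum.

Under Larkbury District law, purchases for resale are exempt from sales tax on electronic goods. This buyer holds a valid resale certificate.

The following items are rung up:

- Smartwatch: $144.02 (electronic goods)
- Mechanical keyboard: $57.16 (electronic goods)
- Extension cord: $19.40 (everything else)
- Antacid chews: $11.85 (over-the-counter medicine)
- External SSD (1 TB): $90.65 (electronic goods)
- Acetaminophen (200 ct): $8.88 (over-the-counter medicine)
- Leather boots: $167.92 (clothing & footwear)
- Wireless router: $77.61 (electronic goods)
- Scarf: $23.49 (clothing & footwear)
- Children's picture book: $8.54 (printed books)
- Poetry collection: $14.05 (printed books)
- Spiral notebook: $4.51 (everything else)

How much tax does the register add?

Smartwatch $144.02: electronic goods, buyer-exempt → 0% → $0.00
Mechanical keyboard $57.16: electronic goods, buyer-exempt → 0% → $0.00
Extension cord $19.40: everything else → 4% → $0.78
Antacid chews $11.85: over-the-counter medicine → 0% → $0.00
External SSD (1 TB) $90.65: electronic goods, buyer-exempt → 0% → $0.00
Acetaminophen (200 ct) $8.88: over-the-counter medicine → 0% → $0.00
Leather boots $167.92: clothing & footwear → 3.5% → $5.88
Wireless router $77.61: electronic goods, buyer-exempt → 0% → $0.00
Scarf $23.49: clothing & footwear → 3.5% → $0.82
Children's picture book $8.54: printed books → 8% → $0.68
Poetry collection $14.05: printed books → 8% → $1.12
Spiral notebook $4.51: everything else → 4% → $0.18
Total tax = $0.78 + $5.88 + $0.82 + $0.68 + $1.12 + $0.18 = $9.46

$9.46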